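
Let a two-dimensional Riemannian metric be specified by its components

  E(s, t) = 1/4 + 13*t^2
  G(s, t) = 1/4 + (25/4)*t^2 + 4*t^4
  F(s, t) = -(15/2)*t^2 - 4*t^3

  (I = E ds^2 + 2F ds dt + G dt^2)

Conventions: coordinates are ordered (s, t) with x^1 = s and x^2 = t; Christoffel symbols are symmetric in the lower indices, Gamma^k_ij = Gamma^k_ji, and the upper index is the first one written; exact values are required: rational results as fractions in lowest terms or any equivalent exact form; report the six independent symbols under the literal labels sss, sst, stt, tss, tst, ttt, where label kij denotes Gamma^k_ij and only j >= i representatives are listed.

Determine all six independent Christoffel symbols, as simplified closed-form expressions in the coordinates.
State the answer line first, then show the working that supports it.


Answer: Gamma_sss = (-832*t^4 - 1560*t^3)/(576*t^6 - 960*t^5 + 416*t^4 + 77*t^2 + 1), Gamma_sst = (832*t^5 + 1300*t^3 + 52*t)/(576*t^6 - 960*t^5 + 416*t^4 + 77*t^2 + 1), Gamma_stt = (-256*t^6 - 800*t^4 - 750*t^3 - 48*t^2 - 60*t)/(576*t^6 - 960*t^5 + 416*t^4 + 77*t^2 + 1), Gamma_tss = (-2704*t^3 - 52*t)/(576*t^6 - 960*t^5 + 416*t^4 + 77*t^2 + 1), Gamma_tst = (832*t^4 + 1560*t^3)/(576*t^6 - 960*t^5 + 416*t^4 + 77*t^2 + 1), Gamma_ttt = (896*t^5 - 2400*t^4 - 468*t^3 + 25*t)/(576*t^6 - 960*t^5 + 416*t^4 + 77*t^2 + 1)

E = 1/4 + 13*t^2; F = -(15/2)*t^2 - 4*t^3; G = 1/4 + (25/4)*t^2 + 4*t^4
Gamma^k_ij = (1/2) g^{kl} (d_i g_jl + d_j g_il - d_l g_ij), with g^inv = (1/(EG-F^2)) [[G, -F], [-F, E]]
first partials: E_s = 0, E_t = 26*t, F_s = 0, F_t = -15*t - 12*t^2, G_s = 0, G_t = (25/2)*t + 16*t^3
D = EG - F^2 = 1/16 + (77/16)*t^2 + 26*t^4 - 60*t^5 + 36*t^6
expanded: Gamma^s_ss = (G E_s - 2F F_s + F E_t)/(2D), Gamma^s_st = (G E_t - F G_s)/(2D), Gamma^s_tt = (2G F_t - G G_s - F G_t)/(2D), Gamma^t_ss = (2E F_s - E E_t - F E_s)/(2D), Gamma^t_st = (E G_s - F E_t)/(2D), Gamma^t_tt = (E G_t - 2F F_t + F G_s)/(2D); substitute and cancel common factors


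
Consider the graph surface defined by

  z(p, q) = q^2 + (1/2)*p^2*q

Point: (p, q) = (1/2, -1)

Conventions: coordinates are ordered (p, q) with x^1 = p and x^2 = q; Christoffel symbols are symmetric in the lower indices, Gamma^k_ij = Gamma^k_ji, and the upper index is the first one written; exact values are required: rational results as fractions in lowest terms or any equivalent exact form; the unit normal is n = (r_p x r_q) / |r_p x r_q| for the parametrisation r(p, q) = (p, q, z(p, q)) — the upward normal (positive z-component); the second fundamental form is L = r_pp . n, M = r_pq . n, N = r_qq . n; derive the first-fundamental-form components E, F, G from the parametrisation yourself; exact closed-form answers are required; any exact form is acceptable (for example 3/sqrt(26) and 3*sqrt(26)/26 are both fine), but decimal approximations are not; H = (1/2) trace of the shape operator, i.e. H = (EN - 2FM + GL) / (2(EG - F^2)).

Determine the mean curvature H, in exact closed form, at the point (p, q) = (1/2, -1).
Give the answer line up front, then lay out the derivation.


Answer: H = -756*sqrt(305)/93025

z_p = -1/2, z_q = -15/8, z_pp = -1, z_pq = 1/2, z_qq = 2
E = 5/4, F = 15/16, G = 289/64; answer radicand W^2 = 305/64
unnormalised second-form numerators: l = -1, m = 1/2, n = 2; L = l/sqrt(305/64), and similarly M = m/sqrt(W^2), N = n/sqrt(W^2)
H = (E*n - 2*F*m + G*l) / (2*(EG - F^2)*sqrt(W^2)); E*n - 2*F*m + G*l = -189/64, EG - F^2 = 305/64, so H = (-189/610)/sqrt(305/64)


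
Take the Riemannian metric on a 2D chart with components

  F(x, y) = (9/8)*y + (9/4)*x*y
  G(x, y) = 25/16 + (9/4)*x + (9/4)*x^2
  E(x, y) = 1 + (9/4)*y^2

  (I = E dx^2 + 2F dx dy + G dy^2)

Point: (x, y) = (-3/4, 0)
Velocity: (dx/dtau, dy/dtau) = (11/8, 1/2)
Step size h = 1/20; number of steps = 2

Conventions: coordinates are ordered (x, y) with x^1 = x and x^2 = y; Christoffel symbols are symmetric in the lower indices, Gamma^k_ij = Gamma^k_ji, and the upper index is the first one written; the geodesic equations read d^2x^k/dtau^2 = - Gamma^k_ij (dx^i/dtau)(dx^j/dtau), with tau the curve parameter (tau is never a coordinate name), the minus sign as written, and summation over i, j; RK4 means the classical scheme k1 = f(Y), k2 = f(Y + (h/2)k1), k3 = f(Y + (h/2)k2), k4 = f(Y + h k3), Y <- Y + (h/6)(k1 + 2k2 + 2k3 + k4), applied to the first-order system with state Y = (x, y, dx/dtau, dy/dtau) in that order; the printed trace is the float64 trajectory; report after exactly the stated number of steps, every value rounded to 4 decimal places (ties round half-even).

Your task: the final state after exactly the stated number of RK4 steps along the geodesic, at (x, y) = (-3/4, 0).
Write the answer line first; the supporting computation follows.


Answer: x = -0.6128, y = 0.0530, dx/dtau = 1.3668, dy/dtau = 0.5544

f(Y) = (dx/dtau, dy/dtau, -Gamma^x_ij Y'^i Y'^j, -Gamma^y_ij Y'^i Y'^j) with the Gammas evaluated at the stage position; h = 0.050000; intermediate values shown to 6 dp
step 0: x = -0.7500, y = 0.0000, dx/dtau = 1.3750, dy/dtau = 0.5000
step 1:
  k1: at (x, y) = (-0.750000, 0.000000), (dx/dtau, dy/dtau) = (1.375000, 0.500000); Gamma_xxx = 0.000000, Gamma_xxy = 0.000000, Gamma_xyy = 0.000000, Gamma_yxx = 0.000000, Gamma_yxy = -0.493151, Gamma_yyy = 0.000000; k1 = (1.375000, 0.500000, 0.000000, 0.678082)
  k2: at (x, y) = (-0.715625, 0.012500), (dx/dtau, dy/dtau) = (1.375000, 0.516952); Gamma_xxx = 0.000000, Gamma_xxy = 0.025453, Gamma_xyy = 0.000000, Gamma_yxx = 0.000000, Gamma_yxy = -0.439070, Gamma_yyy = 0.000000; k2 = (1.375000, 0.516952, -0.036185, 0.624190)
  k3: at (x, y) = (-0.715625, 0.012924), (dx/dtau, dy/dtau) = (1.374095, 0.515605); Gamma_xxx = 0.000000, Gamma_xxy = 0.026316, Gamma_xyy = 0.000000, Gamma_yxx = 0.000000, Gamma_yxy = -0.439060, Gamma_yyy = 0.000000; k3 = (1.374095, 0.515605, -0.037289, 0.622140)
  k4: at (x, y) = (-0.681295, 0.025780), (dx/dtau, dy/dtau) = (1.373136, 0.531107); Gamma_xxx = 0.000000, Gamma_xxy = 0.053936, Gamma_xyy = 0.000000, Gamma_yxx = 0.000000, Gamma_yxy = -0.379297, Gamma_yyy = 0.000000; k4 = (1.373136, 0.531107, -0.078669, 0.553229)
  Y <- Y + (h/6)(k1 + 2k2 + 2k3 + k4): x = -0.6813, y = 0.0258, dx/dtau = 1.3731, dy/dtau = 0.5310
step 2:
  k1: at (x, y) = (-0.681281, 0.025802), (dx/dtau, dy/dtau) = (1.373120, 0.531033); Gamma_xxx = 0.000000, Gamma_xxy = 0.053982, Gamma_xyy = 0.000000, Gamma_yxx = 0.000000, Gamma_yxy = -0.379270, Gamma_yyy = 0.000000; k1 = (1.373120, 0.531033, -0.078724, 0.553106)
  k2: at (x, y) = (-0.646953, 0.039078), (dx/dtau, dy/dtau) = (1.371152, 0.544861); Gamma_xxx = 0.000000, Gamma_xxy = 0.083577, Gamma_xyy = 0.000000, Gamma_yxx = 0.000000, Gamma_yxy = -0.314292, Gamma_yyy = 0.000000; k2 = (1.371152, 0.544861, -0.124878, 0.469607)
  k3: at (x, y) = (-0.647002, 0.039423), (dx/dtau, dy/dtau) = (1.369998, 0.542773); Gamma_xxx = 0.000000, Gamma_xxy = 0.084309, Gamma_xyy = 0.000000, Gamma_yxx = 0.000000, Gamma_yxy = -0.314370, Gamma_yyy = 0.000000; k3 = (1.369998, 0.542773, -0.125383, 0.467529)
  k4: at (x, y) = (-0.612781, 0.052941), (dx/dtau, dy/dtau) = (1.366851, 0.554410); Gamma_xxx = 0.000000, Gamma_xxy = 0.115096, Gamma_xyy = 0.000000, Gamma_yxx = 0.000000, Gamma_yxy = -0.245193, Gamma_yyy = 0.000000; k4 = (1.366851, 0.554410, -0.174439, 0.371612)
  Y <- Y + (h/6)(k1 + 2k2 + 2k3 + k4): x = -0.6128, y = 0.0530, dx/dtau = 1.3668, dy/dtau = 0.5544


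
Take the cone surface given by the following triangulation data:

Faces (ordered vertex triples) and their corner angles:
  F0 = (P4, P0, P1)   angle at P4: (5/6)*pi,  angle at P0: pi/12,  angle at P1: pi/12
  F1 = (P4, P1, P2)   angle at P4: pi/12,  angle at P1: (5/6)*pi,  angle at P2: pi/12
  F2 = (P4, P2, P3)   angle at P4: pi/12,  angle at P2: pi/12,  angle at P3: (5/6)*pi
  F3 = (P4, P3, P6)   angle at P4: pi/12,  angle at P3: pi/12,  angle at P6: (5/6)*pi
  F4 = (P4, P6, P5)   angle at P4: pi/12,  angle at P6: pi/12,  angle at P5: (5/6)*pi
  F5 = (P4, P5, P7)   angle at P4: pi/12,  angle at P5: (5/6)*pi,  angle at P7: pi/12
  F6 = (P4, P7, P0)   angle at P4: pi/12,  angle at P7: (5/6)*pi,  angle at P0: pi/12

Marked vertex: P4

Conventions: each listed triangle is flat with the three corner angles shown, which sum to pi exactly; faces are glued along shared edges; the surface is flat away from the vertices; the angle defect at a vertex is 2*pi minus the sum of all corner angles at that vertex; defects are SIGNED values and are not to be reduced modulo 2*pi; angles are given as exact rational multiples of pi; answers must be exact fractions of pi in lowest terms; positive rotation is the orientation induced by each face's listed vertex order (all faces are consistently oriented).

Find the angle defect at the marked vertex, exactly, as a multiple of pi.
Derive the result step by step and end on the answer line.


Sum of corner angles at P4: (4/3)*pi
defect = 2*pi - (4/3)*pi

Answer: defect(P4) = (2/3)*pi


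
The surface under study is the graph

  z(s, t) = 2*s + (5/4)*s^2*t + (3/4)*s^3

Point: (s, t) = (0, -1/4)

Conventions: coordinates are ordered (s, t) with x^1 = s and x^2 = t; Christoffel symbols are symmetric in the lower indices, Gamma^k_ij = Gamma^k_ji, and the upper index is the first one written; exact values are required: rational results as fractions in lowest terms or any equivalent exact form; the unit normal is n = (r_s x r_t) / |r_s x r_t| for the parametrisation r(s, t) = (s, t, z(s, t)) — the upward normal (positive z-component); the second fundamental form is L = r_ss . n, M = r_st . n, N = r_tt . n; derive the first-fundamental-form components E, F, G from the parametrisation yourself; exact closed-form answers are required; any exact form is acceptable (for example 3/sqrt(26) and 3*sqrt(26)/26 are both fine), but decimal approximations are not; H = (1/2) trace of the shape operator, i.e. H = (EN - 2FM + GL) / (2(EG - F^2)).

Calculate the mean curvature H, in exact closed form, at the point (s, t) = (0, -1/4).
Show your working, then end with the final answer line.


z_s = 2, z_t = 0, z_ss = -5/8, z_st = 0, z_tt = 0
E = 5, F = 0, G = 1; answer radicand W^2 = 5
unnormalised second-form numerators: l = -5/8, m = 0, n = 0; L = l/sqrt(5), and similarly M = m/sqrt(W^2), N = n/sqrt(W^2)
H = (E*n - 2*F*m + G*l) / (2*(EG - F^2)*sqrt(W^2)); E*n - 2*F*m + G*l = -5/8, EG - F^2 = 5, so H = (-1/16)/sqrt(5)

Answer: H = -sqrt(5)/80


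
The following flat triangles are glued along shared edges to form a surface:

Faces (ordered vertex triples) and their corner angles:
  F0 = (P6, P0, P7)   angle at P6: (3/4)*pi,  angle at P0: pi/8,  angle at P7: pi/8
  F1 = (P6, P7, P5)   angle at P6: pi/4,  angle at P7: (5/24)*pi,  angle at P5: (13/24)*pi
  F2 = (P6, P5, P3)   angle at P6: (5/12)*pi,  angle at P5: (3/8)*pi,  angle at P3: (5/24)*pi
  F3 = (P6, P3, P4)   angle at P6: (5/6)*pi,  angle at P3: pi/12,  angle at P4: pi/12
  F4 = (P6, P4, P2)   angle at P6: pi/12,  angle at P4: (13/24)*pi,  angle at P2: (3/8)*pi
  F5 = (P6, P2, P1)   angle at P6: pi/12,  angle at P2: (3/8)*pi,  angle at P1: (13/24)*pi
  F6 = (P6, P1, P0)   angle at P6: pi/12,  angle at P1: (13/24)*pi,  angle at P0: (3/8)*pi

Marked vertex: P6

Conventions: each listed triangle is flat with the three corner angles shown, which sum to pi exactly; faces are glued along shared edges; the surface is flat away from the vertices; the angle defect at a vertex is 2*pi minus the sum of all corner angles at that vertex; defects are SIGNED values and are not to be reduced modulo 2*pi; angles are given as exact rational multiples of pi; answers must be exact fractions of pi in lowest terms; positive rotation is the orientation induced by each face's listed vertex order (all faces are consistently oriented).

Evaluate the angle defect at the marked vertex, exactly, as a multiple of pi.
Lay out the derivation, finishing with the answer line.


Sum of corner angles at P6: (5/2)*pi
defect = 2*pi - (5/2)*pi

Answer: defect(P6) = -pi/2


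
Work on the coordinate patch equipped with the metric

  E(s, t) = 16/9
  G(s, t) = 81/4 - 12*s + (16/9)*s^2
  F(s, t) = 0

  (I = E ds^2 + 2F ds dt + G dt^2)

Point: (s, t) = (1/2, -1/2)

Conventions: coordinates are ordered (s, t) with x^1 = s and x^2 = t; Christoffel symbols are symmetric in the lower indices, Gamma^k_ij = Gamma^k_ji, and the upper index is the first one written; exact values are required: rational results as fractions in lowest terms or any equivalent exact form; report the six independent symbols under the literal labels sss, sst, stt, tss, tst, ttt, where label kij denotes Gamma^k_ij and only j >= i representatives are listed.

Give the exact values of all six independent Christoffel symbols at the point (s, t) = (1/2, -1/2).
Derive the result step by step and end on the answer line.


E = 16/9, F = 0, G = 529/36 at the point
E_s = 0, E_t = 0, F_s = 0, F_t = 0, G_s = -92/9, G_t = 0
EG - F^2 = 2116/81;  g^inv = (81/2116) * [[529/36, 0], [0, 16/9]]
first-kind symbols [ij,l] = (1/2)(d_i g_jl + d_j g_il - d_l g_ij): [ss,s] = E_s/2 = 0, [ss,t] = F_s - E_t/2 = 0, [st,s] = E_t/2 = 0, [st,t] = G_s/2 = -46/9, [tt,s] = F_t - G_s/2 = 46/9, [tt,t] = G_t/2 = 0
Gamma^s_ij = (G*[ij,s] - F*[ij,t])/(EG - F^2), Gamma^t_ij = (E*[ij,t] - F*[ij,s])/(EG - F^2)

Answer: Gamma_sss = 0, Gamma_sst = 0, Gamma_stt = 23/8, Gamma_tss = 0, Gamma_tst = -8/23, Gamma_ttt = 0


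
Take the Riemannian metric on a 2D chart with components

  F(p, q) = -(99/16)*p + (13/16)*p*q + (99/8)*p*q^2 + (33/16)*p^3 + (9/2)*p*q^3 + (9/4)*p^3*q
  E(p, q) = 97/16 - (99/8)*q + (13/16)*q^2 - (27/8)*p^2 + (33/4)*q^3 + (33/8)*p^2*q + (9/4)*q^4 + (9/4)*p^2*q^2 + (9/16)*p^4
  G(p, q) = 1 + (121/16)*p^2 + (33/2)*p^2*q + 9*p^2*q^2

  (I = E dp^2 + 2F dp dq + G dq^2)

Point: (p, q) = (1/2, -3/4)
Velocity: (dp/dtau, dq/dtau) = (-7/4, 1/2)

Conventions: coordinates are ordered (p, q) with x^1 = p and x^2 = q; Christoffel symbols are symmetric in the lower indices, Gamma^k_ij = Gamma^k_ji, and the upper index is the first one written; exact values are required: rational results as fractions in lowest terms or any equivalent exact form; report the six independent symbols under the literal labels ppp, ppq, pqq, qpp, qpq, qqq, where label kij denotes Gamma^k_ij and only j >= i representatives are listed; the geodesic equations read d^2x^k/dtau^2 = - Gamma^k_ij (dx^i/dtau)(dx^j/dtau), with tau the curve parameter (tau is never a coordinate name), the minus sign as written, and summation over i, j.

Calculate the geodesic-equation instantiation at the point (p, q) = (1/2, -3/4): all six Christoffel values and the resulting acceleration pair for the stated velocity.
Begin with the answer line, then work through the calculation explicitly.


Answer: Gamma_ppp = -2520/12113, Gamma_ppq = -1680/12113, Gamma_pqq = -5040/12113, Gamma_qpp = 192/12113, Gamma_qpq = 128/12113, Gamma_qqq = 384/12113; accelerations (d^2p/dtau^2, d^2q/dtau^2) = (12075/24226, -460/12113)

E = 12049/1024, F = -105/128, G = 17/16 at the point
E_p = -315/64, E_q = -105/32, F_p = -93/64, F_q = -307/64, G_p = 1/4, G_q = 3/4
EG - F^2 = 12113/1024;  g^inv = (1024/12113) * [[17/16, 105/128], [105/128, 12049/1024]]
first-kind symbols [ij,l] = (1/2)(d_i g_jl + d_j g_il - d_l g_ij): [pp,p] = E_p/2 = -315/128, [pp,q] = F_p - E_q/2 = 3/16, [pq,p] = E_q/2 = -105/64, [pq,q] = G_p/2 = 1/8, [qq,p] = F_q - G_p/2 = -315/64, [qq,q] = G_q/2 = 3/8
Gamma^p_ij = (G*[ij,p] - F*[ij,q])/(EG - F^2), Gamma^q_ij = (E*[ij,q] - F*[ij,p])/(EG - F^2)
Gamma_ppp = -2520/12113, Gamma_ppq = -1680/12113, Gamma_pqq = -5040/12113, Gamma_qpp = 192/12113, Gamma_qpq = 128/12113, Gamma_qqq = 384/12113
d^2p/dtau^2 = -(Gamma_ppp*(-7/4)^2 + 2*Gamma_ppq*(-7/4)*(1/2) + Gamma_pqq*(1/2)^2) = 12075/24226
d^2q/dtau^2 = -(Gamma_qpp*(-7/4)^2 + 2*Gamma_qpq*(-7/4)*(1/2) + Gamma_qqq*(1/2)^2) = -460/12113


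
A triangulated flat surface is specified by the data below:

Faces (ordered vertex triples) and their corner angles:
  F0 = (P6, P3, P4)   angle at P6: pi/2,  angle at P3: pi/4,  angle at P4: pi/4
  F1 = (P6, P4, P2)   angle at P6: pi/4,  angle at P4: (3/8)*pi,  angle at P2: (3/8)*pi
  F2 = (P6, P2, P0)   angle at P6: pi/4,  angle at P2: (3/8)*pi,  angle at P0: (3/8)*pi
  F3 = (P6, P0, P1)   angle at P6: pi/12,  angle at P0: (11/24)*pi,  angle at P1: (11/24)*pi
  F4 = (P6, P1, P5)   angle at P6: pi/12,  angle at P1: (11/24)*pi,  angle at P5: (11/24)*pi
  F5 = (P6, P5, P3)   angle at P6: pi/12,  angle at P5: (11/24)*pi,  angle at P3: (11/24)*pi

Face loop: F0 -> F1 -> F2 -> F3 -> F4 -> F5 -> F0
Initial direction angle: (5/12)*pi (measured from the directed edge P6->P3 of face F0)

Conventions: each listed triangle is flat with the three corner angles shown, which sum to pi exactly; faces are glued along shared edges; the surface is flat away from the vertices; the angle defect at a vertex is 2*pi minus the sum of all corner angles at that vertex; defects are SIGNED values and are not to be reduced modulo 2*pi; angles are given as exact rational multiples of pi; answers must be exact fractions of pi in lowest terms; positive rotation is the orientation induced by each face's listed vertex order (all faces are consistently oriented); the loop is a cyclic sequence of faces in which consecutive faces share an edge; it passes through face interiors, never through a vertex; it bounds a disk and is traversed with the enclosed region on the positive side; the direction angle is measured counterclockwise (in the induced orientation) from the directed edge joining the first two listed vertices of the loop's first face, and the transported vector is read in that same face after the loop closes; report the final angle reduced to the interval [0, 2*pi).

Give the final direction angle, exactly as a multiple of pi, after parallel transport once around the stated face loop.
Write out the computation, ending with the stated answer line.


enclosed vertex P6: corner angles sum to (5/4)*pi, defect = 2*pi - (5/4)*pi = (3/4)*pi
the final direction is the initial angle plus the enclosed defects, taken mod 2*pi in the induced orientation
final angle = (5/12)*pi + (3/4)*pi = (7/6)*pi (mod 2*pi)

Answer: final direction angle = (7/6)*pi


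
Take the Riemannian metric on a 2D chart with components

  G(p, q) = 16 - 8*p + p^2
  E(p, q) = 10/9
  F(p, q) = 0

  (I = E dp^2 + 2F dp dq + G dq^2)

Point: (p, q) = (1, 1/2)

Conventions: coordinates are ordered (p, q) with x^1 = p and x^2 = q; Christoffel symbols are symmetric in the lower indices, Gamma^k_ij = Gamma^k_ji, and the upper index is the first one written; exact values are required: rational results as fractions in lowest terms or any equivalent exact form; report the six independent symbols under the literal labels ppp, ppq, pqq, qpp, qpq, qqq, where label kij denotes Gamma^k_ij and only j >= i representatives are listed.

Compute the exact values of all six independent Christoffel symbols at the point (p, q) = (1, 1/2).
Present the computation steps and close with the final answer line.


E = 10/9, F = 0, G = 9 at the point
E_p = 0, E_q = 0, F_p = 0, F_q = 0, G_p = -6, G_q = 0
EG - F^2 = 10;  g^inv = (1/10) * [[9, 0], [0, 10/9]]
first-kind symbols [ij,l] = (1/2)(d_i g_jl + d_j g_il - d_l g_ij): [pp,p] = E_p/2 = 0, [pp,q] = F_p - E_q/2 = 0, [pq,p] = E_q/2 = 0, [pq,q] = G_p/2 = -3, [qq,p] = F_q - G_p/2 = 3, [qq,q] = G_q/2 = 0
Gamma^p_ij = (G*[ij,p] - F*[ij,q])/(EG - F^2), Gamma^q_ij = (E*[ij,q] - F*[ij,p])/(EG - F^2)

Answer: Gamma_ppp = 0, Gamma_ppq = 0, Gamma_pqq = 27/10, Gamma_qpp = 0, Gamma_qpq = -1/3, Gamma_qqq = 0


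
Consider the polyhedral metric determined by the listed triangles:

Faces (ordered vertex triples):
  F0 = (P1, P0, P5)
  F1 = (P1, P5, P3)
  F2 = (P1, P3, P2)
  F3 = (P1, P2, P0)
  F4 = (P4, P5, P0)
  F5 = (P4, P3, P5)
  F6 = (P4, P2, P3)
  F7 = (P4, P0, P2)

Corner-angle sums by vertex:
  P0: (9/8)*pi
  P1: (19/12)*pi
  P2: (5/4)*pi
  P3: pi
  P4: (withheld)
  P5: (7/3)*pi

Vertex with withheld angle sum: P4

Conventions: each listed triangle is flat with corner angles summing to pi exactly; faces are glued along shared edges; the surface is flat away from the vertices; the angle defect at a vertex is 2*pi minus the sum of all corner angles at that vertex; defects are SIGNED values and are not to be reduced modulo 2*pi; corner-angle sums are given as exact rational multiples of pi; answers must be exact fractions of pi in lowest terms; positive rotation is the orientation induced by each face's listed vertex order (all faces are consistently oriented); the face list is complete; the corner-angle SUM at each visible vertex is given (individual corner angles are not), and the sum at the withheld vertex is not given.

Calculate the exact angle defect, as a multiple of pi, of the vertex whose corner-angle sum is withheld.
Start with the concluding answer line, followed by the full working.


Answer: defect(P4) = (31/24)*pi

V = 6, E = 12, F = 8; chi = V - E + F = 2
Gauss-Bonnet: total defect = 2*pi*chi = 4*pi; visible defects sum to (65/24)*pi


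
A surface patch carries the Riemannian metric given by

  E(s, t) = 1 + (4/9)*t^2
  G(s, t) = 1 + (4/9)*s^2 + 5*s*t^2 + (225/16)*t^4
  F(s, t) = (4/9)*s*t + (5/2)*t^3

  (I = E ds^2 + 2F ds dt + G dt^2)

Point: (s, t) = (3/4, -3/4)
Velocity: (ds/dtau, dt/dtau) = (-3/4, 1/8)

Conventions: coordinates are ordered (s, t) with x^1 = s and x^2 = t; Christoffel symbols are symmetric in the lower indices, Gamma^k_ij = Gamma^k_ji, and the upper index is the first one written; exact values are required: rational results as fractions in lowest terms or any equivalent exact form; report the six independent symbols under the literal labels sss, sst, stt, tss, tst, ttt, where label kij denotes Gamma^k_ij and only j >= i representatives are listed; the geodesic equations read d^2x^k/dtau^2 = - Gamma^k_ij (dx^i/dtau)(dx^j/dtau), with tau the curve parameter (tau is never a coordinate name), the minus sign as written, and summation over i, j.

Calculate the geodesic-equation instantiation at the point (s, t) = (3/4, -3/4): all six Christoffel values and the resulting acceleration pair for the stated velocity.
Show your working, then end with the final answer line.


E = 5/4, F = -167/128, G = 31985/4096 at the point
E_s = 0, E_t = -2/3, F_s = -1/3, F_t = 437/96, G_s = 167/48, G_t = -7515/256
EG - F^2 = 33009/4096;  g^inv = (4096/33009) * [[31985/4096, 167/128], [167/128, 5/4]]
first-kind symbols [ij,l] = (1/2)(d_i g_jl + d_j g_il - d_l g_ij): [ss,s] = E_s/2 = 0, [ss,t] = F_s - E_t/2 = 0, [st,s] = E_t/2 = -1/3, [st,t] = G_s/2 = 167/96, [tt,s] = F_t - G_s/2 = 45/16, [tt,t] = G_t/2 = -7515/512
Gamma^s_ij = (G*[ij,s] - F*[ij,t])/(EG - F^2), Gamma^t_ij = (E*[ij,t] - F*[ij,s])/(EG - F^2)
Gamma_sss = 0, Gamma_sst = -4096/99027, Gamma_stt = 3840/11003, Gamma_tss = 0, Gamma_tst = 21376/99027, Gamma_ttt = -20040/11003
d^2s/dtau^2 = -(Gamma_sss*(-3/4)^2 + 2*Gamma_sst*(-3/4)*(1/8) + Gamma_stt*(1/8)^2) = -436/33009
d^2t/dtau^2 = -(Gamma_tss*(-3/4)^2 + 2*Gamma_tst*(-3/4)*(1/8) + Gamma_ttt*(1/8)^2) = 18203/264072

Answer: Gamma_sss = 0, Gamma_sst = -4096/99027, Gamma_stt = 3840/11003, Gamma_tss = 0, Gamma_tst = 21376/99027, Gamma_ttt = -20040/11003; accelerations (d^2s/dtau^2, d^2t/dtau^2) = (-436/33009, 18203/264072)


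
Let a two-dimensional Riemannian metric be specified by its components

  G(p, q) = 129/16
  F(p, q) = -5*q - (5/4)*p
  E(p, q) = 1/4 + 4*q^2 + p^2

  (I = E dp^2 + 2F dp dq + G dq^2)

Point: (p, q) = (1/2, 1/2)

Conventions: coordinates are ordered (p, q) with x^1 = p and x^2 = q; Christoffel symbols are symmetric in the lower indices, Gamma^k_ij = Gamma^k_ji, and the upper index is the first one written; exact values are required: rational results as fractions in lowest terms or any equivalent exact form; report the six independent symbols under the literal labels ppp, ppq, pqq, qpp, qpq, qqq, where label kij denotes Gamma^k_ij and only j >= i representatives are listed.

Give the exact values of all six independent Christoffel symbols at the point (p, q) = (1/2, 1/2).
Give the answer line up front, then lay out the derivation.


Answer: Gamma_ppp = -392/149, Gamma_ppq = 1032/149, Gamma_pqq = -2580/149, Gamma_qpp = -212/149, Gamma_qpq = 400/149, Gamma_qqq = -1000/149

E = 3/2, F = -25/8, G = 129/16 at the point
E_p = 1, E_q = 4, F_p = -5/4, F_q = -5, G_p = 0, G_q = 0
EG - F^2 = 149/64;  g^inv = (64/149) * [[129/16, 25/8], [25/8, 3/2]]
first-kind symbols [ij,l] = (1/2)(d_i g_jl + d_j g_il - d_l g_ij): [pp,p] = E_p/2 = 1/2, [pp,q] = F_p - E_q/2 = -13/4, [pq,p] = E_q/2 = 2, [pq,q] = G_p/2 = 0, [qq,p] = F_q - G_p/2 = -5, [qq,q] = G_q/2 = 0
Gamma^p_ij = (G*[ij,p] - F*[ij,q])/(EG - F^2), Gamma^q_ij = (E*[ij,q] - F*[ij,p])/(EG - F^2)


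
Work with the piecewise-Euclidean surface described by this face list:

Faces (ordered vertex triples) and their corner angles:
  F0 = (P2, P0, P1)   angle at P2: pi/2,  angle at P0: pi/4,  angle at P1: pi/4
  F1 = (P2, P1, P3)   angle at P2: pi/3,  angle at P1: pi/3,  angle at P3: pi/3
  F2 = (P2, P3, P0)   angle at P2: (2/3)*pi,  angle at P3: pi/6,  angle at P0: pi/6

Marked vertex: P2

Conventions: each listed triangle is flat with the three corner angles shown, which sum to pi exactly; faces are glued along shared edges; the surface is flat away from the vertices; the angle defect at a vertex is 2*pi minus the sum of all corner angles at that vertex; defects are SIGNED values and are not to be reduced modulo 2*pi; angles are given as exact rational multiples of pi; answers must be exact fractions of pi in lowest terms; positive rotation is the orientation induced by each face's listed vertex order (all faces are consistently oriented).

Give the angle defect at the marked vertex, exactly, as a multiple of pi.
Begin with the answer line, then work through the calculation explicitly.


Answer: defect(P2) = pi/2

Sum of corner angles at P2: (3/2)*pi
defect = 2*pi - (3/2)*pi


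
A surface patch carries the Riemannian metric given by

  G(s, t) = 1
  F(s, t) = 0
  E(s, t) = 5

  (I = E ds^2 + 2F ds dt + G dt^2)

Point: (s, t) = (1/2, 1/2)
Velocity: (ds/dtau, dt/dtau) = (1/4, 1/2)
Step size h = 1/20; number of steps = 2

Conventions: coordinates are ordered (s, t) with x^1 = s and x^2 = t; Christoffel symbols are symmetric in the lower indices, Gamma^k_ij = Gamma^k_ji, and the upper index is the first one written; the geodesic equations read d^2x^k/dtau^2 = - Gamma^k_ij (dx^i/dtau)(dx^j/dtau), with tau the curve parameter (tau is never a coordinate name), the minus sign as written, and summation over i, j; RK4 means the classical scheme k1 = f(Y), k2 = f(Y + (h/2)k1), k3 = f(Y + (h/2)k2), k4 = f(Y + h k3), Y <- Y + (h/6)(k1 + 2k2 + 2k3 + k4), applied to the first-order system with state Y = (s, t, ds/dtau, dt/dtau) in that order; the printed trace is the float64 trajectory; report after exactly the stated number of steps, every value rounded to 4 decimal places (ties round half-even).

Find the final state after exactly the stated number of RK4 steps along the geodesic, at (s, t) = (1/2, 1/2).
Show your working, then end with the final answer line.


f(Y) = (ds/dtau, dt/dtau, -Gamma^s_ij Y'^i Y'^j, -Gamma^t_ij Y'^i Y'^j) with the Gammas evaluated at the stage position; h = 0.050000; intermediate values shown to 6 dp
step 0: s = 0.5000, t = 0.5000, ds/dtau = 0.2500, dt/dtau = 0.5000
step 1:
  k1: at (s, t) = (0.500000, 0.500000), (ds/dtau, dt/dtau) = (0.250000, 0.500000); Gamma_sss = 0.000000, Gamma_sst = 0.000000, Gamma_stt = 0.000000, Gamma_tss = 0.000000, Gamma_tst = 0.000000, Gamma_ttt = 0.000000; k1 = (0.250000, 0.500000, 0.000000, 0.000000)
  k2: at (s, t) = (0.506250, 0.512500), (ds/dtau, dt/dtau) = (0.250000, 0.500000); Gamma_sss = 0.000000, Gamma_sst = 0.000000, Gamma_stt = 0.000000, Gamma_tss = 0.000000, Gamma_tst = 0.000000, Gamma_ttt = 0.000000; k2 = (0.250000, 0.500000, 0.000000, 0.000000)
  k3: at (s, t) = (0.506250, 0.512500), (ds/dtau, dt/dtau) = (0.250000, 0.500000); Gamma_sss = 0.000000, Gamma_sst = 0.000000, Gamma_stt = 0.000000, Gamma_tss = 0.000000, Gamma_tst = 0.000000, Gamma_ttt = 0.000000; k3 = (0.250000, 0.500000, 0.000000, 0.000000)
  k4: at (s, t) = (0.512500, 0.525000), (ds/dtau, dt/dtau) = (0.250000, 0.500000); Gamma_sss = 0.000000, Gamma_sst = 0.000000, Gamma_stt = 0.000000, Gamma_tss = 0.000000, Gamma_tst = 0.000000, Gamma_ttt = 0.000000; k4 = (0.250000, 0.500000, 0.000000, 0.000000)
  Y <- Y + (h/6)(k1 + 2k2 + 2k3 + k4): s = 0.5125, t = 0.5250, ds/dtau = 0.2500, dt/dtau = 0.5000
step 2:
  k1: at (s, t) = (0.512500, 0.525000), (ds/dtau, dt/dtau) = (0.250000, 0.500000); Gamma_sss = 0.000000, Gamma_sst = 0.000000, Gamma_stt = 0.000000, Gamma_tss = 0.000000, Gamma_tst = 0.000000, Gamma_ttt = 0.000000; k1 = (0.250000, 0.500000, 0.000000, 0.000000)
  k2: at (s, t) = (0.518750, 0.537500), (ds/dtau, dt/dtau) = (0.250000, 0.500000); Gamma_sss = 0.000000, Gamma_sst = 0.000000, Gamma_stt = 0.000000, Gamma_tss = 0.000000, Gamma_tst = 0.000000, Gamma_ttt = 0.000000; k2 = (0.250000, 0.500000, 0.000000, 0.000000)
  k3: at (s, t) = (0.518750, 0.537500), (ds/dtau, dt/dtau) = (0.250000, 0.500000); Gamma_sss = 0.000000, Gamma_sst = 0.000000, Gamma_stt = 0.000000, Gamma_tss = 0.000000, Gamma_tst = 0.000000, Gamma_ttt = 0.000000; k3 = (0.250000, 0.500000, 0.000000, 0.000000)
  k4: at (s, t) = (0.525000, 0.550000), (ds/dtau, dt/dtau) = (0.250000, 0.500000); Gamma_sss = 0.000000, Gamma_sst = 0.000000, Gamma_stt = 0.000000, Gamma_tss = 0.000000, Gamma_tst = 0.000000, Gamma_ttt = 0.000000; k4 = (0.250000, 0.500000, 0.000000, 0.000000)
  Y <- Y + (h/6)(k1 + 2k2 + 2k3 + k4): s = 0.5250, t = 0.5500, ds/dtau = 0.2500, dt/dtau = 0.5000

Answer: s = 0.5250, t = 0.5500, ds/dtau = 0.2500, dt/dtau = 0.5000


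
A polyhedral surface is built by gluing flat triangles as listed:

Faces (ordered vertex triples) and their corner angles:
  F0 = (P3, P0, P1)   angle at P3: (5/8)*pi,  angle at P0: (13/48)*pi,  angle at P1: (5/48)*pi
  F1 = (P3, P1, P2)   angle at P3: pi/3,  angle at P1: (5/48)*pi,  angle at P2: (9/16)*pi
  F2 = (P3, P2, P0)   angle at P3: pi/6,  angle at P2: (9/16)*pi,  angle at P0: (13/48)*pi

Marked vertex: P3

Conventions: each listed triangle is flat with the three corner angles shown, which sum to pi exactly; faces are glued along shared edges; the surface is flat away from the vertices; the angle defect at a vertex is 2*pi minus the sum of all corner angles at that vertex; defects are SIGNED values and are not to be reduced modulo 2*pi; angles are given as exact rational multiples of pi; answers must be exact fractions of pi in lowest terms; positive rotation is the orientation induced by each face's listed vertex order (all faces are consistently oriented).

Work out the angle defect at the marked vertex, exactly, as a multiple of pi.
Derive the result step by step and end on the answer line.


Sum of corner angles at P3: (9/8)*pi
defect = 2*pi - (9/8)*pi

Answer: defect(P3) = (7/8)*pi


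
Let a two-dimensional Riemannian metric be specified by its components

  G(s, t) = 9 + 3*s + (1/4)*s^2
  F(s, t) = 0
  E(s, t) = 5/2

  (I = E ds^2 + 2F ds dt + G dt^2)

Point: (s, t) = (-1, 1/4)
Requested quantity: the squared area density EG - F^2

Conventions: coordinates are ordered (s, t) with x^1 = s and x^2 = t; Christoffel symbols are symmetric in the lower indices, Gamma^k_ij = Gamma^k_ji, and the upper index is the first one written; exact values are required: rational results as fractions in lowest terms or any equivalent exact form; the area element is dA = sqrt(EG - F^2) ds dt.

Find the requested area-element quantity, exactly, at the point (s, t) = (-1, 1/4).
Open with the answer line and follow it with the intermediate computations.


Answer: EG - F^2 = 125/8

E = 5/2, F = 0, G = 25/4; EG - F^2 = 125/8


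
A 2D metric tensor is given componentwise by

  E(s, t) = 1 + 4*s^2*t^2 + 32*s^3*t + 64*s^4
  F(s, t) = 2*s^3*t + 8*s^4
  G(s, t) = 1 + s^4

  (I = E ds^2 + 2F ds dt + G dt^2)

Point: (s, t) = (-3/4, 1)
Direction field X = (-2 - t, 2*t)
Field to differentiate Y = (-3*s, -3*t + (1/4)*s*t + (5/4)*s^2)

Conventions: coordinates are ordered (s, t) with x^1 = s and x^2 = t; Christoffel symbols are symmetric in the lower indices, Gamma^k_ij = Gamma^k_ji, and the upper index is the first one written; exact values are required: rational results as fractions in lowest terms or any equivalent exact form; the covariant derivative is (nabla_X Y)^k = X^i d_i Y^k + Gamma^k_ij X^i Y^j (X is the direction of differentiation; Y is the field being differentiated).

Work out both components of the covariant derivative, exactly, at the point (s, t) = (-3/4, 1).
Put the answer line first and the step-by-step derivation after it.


Answer: (nabla_X Y)^s = 61839/2641, (nabla_X Y)^t = 25413/21128

E = 10, F = 27/16, G = 337/256 at the point
E_s = -60, E_t = -9, F_s = -81/8, F_t = -27/32, G_s = -27/16, G_t = 0
EG - F^2 = 2641/256;  g^inv = (256/2641) * [[337/256, -27/16], [-27/16, 10]]
first-kind symbols [ij,l] = (1/2)(d_i g_jl + d_j g_il - d_l g_ij): [ss,s] = E_s/2 = -30, [ss,t] = F_s - E_t/2 = -45/8, [st,s] = E_t/2 = -9/2, [st,t] = G_s/2 = -27/32, [tt,s] = F_t - G_s/2 = 0, [tt,t] = G_t/2 = 0
Gamma^s_ij = (G*[ij,s] - F*[ij,t])/(EG - F^2), Gamma^t_ij = (E*[ij,t] - F*[ij,s])/(EG - F^2)
Gamma_sss = -7680/2641, Gamma_sst = -1152/2641, Gamma_stt = 0, Gamma_tss = -1440/2641, Gamma_tst = -216/2641, Gamma_ttt = 0
X = (-3, 2), Y = (9/4, -159/64) at the point


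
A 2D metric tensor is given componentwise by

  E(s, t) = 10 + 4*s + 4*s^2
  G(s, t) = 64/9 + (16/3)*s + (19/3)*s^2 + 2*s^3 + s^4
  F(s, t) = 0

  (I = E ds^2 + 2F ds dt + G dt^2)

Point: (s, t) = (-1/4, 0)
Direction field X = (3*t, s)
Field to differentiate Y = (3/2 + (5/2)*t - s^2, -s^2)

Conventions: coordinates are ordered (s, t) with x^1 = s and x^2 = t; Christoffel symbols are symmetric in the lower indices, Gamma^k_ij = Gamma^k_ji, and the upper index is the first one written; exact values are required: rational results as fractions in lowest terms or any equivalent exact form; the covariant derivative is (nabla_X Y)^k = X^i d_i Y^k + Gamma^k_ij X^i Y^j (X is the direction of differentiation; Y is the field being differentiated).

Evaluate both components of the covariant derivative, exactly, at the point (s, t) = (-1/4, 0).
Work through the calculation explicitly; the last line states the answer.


E = 37/4, F = 0, G = 14161/2304 at the point
E_s = 2, E_t = 0, F_s = 0, F_t = 0, G_s = 119/48, G_t = 0
EG - F^2 = 523957/9216;  g^inv = (9216/523957) * [[14161/2304, 0], [0, 37/4]]
first-kind symbols [ij,l] = (1/2)(d_i g_jl + d_j g_il - d_l g_ij): [ss,s] = E_s/2 = 1, [ss,t] = F_s - E_t/2 = 0, [st,s] = E_t/2 = 0, [st,t] = G_s/2 = 119/96, [tt,s] = F_t - G_s/2 = -119/96, [tt,t] = G_t/2 = 0
Gamma^s_ij = (G*[ij,s] - F*[ij,t])/(EG - F^2), Gamma^t_ij = (E*[ij,t] - F*[ij,s])/(EG - F^2)
Gamma_sss = 4/37, Gamma_sst = 0, Gamma_stt = -119/888, Gamma_tss = 0, Gamma_tst = 24/119, Gamma_ttt = 0
X = (0, -1/4), Y = (23/16, -1/16) at the point

Answer: (nabla_X Y)^s = -35639/56832, (nabla_X Y)^t = -69/952


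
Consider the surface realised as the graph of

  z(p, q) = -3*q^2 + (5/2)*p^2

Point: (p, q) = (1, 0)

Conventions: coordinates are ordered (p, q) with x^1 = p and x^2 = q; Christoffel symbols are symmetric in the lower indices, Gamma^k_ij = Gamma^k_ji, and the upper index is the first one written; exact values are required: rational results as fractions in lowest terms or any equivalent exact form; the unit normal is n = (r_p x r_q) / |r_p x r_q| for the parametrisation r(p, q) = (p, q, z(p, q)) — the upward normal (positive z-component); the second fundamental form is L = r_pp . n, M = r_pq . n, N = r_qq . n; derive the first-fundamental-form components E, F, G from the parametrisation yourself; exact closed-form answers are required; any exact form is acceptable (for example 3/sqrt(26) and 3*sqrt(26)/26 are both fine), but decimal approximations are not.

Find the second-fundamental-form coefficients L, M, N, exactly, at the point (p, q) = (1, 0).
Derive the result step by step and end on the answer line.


z_p = 5, z_q = 0, z_pp = 5, z_pq = 0, z_qq = -6
E = 26, F = 0, G = 1; answer radicand W^2 = 26
unnormalised second-form numerators: l = 5, m = 0, n = -6; L = l/sqrt(26), and similarly M = m/sqrt(W^2), N = n/sqrt(W^2)

Answer: L = 5*sqrt(26)/26, M = 0, N = -3*sqrt(26)/13


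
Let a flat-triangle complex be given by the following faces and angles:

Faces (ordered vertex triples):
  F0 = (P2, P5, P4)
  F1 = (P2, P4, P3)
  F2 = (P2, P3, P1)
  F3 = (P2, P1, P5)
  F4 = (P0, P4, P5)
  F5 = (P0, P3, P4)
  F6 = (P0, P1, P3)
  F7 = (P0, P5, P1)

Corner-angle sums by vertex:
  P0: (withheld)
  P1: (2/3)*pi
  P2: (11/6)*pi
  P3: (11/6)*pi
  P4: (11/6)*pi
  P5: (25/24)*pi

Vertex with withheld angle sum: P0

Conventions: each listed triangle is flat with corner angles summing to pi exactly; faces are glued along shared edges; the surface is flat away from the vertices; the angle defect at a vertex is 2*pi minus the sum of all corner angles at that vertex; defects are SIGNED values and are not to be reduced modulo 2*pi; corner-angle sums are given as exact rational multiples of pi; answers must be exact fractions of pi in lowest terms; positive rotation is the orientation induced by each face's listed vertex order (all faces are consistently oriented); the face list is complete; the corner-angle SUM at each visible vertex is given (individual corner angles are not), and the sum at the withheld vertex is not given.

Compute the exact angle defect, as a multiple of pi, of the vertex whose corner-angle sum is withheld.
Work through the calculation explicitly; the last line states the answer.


V = 6, E = 12, F = 8; chi = V - E + F = 2
Gauss-Bonnet: total defect = 2*pi*chi = 4*pi; visible defects sum to (67/24)*pi

Answer: defect(P0) = (29/24)*pi


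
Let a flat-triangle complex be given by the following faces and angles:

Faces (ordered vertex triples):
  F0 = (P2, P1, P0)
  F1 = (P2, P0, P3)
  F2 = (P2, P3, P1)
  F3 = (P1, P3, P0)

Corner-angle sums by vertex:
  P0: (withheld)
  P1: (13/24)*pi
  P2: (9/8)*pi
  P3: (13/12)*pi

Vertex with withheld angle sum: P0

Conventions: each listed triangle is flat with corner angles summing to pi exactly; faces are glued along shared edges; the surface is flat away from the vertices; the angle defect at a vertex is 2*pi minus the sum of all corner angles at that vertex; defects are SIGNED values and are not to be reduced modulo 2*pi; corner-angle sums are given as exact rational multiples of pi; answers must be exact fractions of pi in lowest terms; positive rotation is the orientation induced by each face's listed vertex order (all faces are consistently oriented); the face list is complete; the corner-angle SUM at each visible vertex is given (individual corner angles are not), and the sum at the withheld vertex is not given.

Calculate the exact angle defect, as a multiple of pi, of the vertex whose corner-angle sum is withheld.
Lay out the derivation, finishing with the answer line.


V = 4, E = 6, F = 4; chi = V - E + F = 2
Gauss-Bonnet: total defect = 2*pi*chi = 4*pi; visible defects sum to (13/4)*pi

Answer: defect(P0) = (3/4)*pi


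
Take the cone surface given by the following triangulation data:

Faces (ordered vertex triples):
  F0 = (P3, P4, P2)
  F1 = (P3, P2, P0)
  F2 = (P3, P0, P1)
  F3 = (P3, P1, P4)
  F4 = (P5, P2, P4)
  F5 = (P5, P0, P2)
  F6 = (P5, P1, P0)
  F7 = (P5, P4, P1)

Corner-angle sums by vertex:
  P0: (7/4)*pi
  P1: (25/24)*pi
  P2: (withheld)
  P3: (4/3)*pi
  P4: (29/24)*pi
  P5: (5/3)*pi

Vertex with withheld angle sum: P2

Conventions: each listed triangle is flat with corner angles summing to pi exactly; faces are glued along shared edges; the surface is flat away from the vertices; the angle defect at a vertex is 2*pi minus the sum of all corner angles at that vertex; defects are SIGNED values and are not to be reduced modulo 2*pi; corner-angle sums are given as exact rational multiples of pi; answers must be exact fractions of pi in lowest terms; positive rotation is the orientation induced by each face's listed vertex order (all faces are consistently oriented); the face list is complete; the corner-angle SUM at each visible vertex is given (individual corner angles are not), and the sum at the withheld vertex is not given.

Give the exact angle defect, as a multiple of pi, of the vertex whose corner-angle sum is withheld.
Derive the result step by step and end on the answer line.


V = 6, E = 12, F = 8; chi = V - E + F = 2
Gauss-Bonnet: total defect = 2*pi*chi = 4*pi; visible defects sum to 3*pi

Answer: defect(P2) = pi
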